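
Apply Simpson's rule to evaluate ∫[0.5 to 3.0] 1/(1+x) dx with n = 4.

f(x) = 1/(1+x)
a = 0.5, b = 3.0, n = 4
h = (b - a)/n = 0.625000

Simpson's rule: (h/3)[f(x₀) + 4f(x₁) + 2f(x₂) + ... + f(xₙ)]

x_0 = 0.5000, f(x_0) = 0.666667, coefficient = 1
x_1 = 1.1250, f(x_1) = 0.470588, coefficient = 4
x_2 = 1.7500, f(x_2) = 0.363636, coefficient = 2
x_3 = 2.3750, f(x_3) = 0.296296, coefficient = 4
x_4 = 3.0000, f(x_4) = 0.250000, coefficient = 1

I ≈ (0.625000/3) × 4.711478 = 0.981558
Exact value: 0.980829
Error: 0.000729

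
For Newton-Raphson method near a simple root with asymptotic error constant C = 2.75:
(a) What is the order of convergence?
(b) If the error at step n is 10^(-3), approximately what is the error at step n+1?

(a) Newton-Raphson has quadratic (order 2) convergence near simple roots.
    This means |e_{n+1}| ≈ C|e_n|².

(b) With |e_n| = 10^(-3) and C = 2.75:
    |e_{n+1}| ≈ 2.75 × (10^(-3))² = 2.75 × 10^(-6)

(a) 2 (quadratic); (b) |e_{n+1}| ≈ 2.750e-06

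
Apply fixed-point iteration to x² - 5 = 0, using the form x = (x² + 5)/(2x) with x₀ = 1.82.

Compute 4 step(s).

Equation: x² - 5 = 0
Fixed-point form: x = (x² + 5)/(2x)
x₀ = 1.82

x_1 = g(1.820000) = 2.283626
x_2 = g(2.283626) = 2.236563
x_3 = g(2.236563) = 2.236068
x_4 = g(2.236068) = 2.236068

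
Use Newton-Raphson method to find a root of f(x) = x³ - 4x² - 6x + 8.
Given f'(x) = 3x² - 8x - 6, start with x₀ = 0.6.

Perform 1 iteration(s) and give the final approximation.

f(x) = x³ - 4x² - 6x + 8
f'(x) = 3x² - 8x - 6
x₀ = 0.6

Newton-Raphson formula: x_{n+1} = x_n - f(x_n)/f'(x_n)

Iteration 1:
  f(0.600000) = 3.176000
  f'(0.600000) = -9.720000
  x_1 = 0.600000 - 3.176000/(-9.720000) = 0.926749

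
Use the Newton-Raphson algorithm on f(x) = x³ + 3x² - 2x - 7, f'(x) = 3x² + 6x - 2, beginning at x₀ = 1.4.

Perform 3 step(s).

f(x) = x³ + 3x² - 2x - 7
f'(x) = 3x² + 6x - 2
x₀ = 1.4

Newton-Raphson formula: x_{n+1} = x_n - f(x_n)/f'(x_n)

Iteration 1:
  f(1.400000) = -1.176000
  f'(1.400000) = 12.280000
  x_1 = 1.400000 - (-1.176000)/12.280000 = 1.495765
Iteration 2:
  f(1.495765) = 0.066910
  f'(1.495765) = 13.686536
  x_2 = 1.495765 - 0.066910/13.686536 = 1.490877
Iteration 3:
  f(1.490877) = 0.000179
  f'(1.490877) = 13.613401
  x_3 = 1.490877 - 0.000179/13.613401 = 1.490864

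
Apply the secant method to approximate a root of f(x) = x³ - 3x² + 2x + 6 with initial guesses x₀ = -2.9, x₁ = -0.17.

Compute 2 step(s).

f(x) = x³ - 3x² + 2x + 6
x₀ = -2.9, x₁ = -0.17

Secant formula: x_{n+1} = x_n - f(x_n)(x_n - x_{n-1})/(f(x_n) - f(x_{n-1}))

Iteration 1:
  f(-2.900000) = -49.419000
  f(-0.170000) = 5.568387
  x_2 = -0.170000 - 5.568387×(-0.170000 - (-2.900000))/(5.568387 - (-49.419000))
       = -0.446458
Iteration 2:
  f(-0.170000) = 5.568387
  f(-0.446458) = 4.420120
  x_3 = -0.446458 - 4.420120×(-0.446458 - (-0.170000))/(4.420120 - 5.568387)
       = -1.510651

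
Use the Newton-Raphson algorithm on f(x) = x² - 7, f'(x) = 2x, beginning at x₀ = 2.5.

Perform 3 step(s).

f(x) = x² - 7
f'(x) = 2x
x₀ = 2.5

Newton-Raphson formula: x_{n+1} = x_n - f(x_n)/f'(x_n)

Iteration 1:
  f(2.500000) = -0.750000
  f'(2.500000) = 5.000000
  x_1 = 2.500000 - (-0.750000)/5.000000 = 2.650000
Iteration 2:
  f(2.650000) = 0.022500
  f'(2.650000) = 5.300000
  x_2 = 2.650000 - 0.022500/5.300000 = 2.645755
Iteration 3:
  f(2.645755) = 0.000018
  f'(2.645755) = 5.291509
  x_3 = 2.645755 - 0.000018/5.291509 = 2.645751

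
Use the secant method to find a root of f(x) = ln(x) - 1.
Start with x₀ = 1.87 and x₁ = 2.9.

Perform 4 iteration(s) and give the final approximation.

f(x) = ln(x) - 1
x₀ = 1.87, x₁ = 2.9

Secant formula: x_{n+1} = x_n - f(x_n)(x_n - x_{n-1})/(f(x_n) - f(x_{n-1}))

Iteration 1:
  f(1.870000) = -0.374062
  f(2.900000) = 0.064711
  x_2 = 2.900000 - 0.064711×(2.900000 - 1.870000)/(0.064711 - (-0.374062))
       = 2.748094
Iteration 2:
  f(2.900000) = 0.064711
  f(2.748094) = 0.010908
  x_3 = 2.748094 - 0.010908×(2.748094 - 2.900000)/(0.010908 - 0.064711)
       = 2.717298
Iteration 3:
  f(2.748094) = 0.010908
  f(2.717298) = -0.000362
  x_4 = 2.717298 - (-0.000362)×(2.717298 - 2.748094)/(-0.000362 - 0.010908)
       = 2.718287
Iteration 4:
  f(2.717298) = -0.000362
  f(2.718287) = 0.000002
  x_5 = 2.718287 - 0.000002×(2.718287 - 2.717298)/(0.000002 - (-0.000362))
       = 2.718282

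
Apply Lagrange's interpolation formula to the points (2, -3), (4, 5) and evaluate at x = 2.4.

Lagrange interpolation formula:
P(x) = Σ yᵢ × Lᵢ(x)
where Lᵢ(x) = Π_{j≠i} (x - xⱼ)/(xᵢ - xⱼ)

L_0(2.4) = (2.4 - 4)/(2 - 4) = 0.800000
L_1(2.4) = (2.4 - 2)/(4 - 2) = 0.200000

P(2.4) = (-3)×L_0(2.4) + 5×L_1(2.4)
P(2.4) = -1.400000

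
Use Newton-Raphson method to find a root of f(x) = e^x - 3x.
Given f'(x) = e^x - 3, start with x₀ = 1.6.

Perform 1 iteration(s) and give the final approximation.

f(x) = e^x - 3x
f'(x) = e^x - 3
x₀ = 1.6

Newton-Raphson formula: x_{n+1} = x_n - f(x_n)/f'(x_n)

Iteration 1:
  f(1.600000) = 0.153032
  f'(1.600000) = 1.953032
  x_1 = 1.600000 - 0.153032/1.953032 = 1.521644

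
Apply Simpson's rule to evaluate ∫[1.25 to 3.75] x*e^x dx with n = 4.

f(x) = x*e^x
a = 1.25, b = 3.75, n = 4
h = (b - a)/n = 0.625000

Simpson's rule: (h/3)[f(x₀) + 4f(x₁) + 2f(x₂) + ... + f(xₙ)]

x_0 = 1.2500, f(x_0) = 4.362929, coefficient = 1
x_1 = 1.8750, f(x_1) = 12.226536, coefficient = 4
x_2 = 2.5000, f(x_2) = 30.456235, coefficient = 2
x_3 = 3.1250, f(x_3) = 71.124672, coefficient = 4
x_4 = 3.7500, f(x_4) = 159.454058, coefficient = 1

I ≈ (0.625000/3) × 558.134288 = 116.277977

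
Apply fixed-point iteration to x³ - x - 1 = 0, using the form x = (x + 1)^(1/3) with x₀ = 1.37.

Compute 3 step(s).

Equation: x³ - x - 1 = 0
Fixed-point form: x = (x + 1)^(1/3)
x₀ = 1.37

x_1 = g(1.370000) = 1.333264
x_2 = g(1.333264) = 1.326339
x_3 = g(1.326339) = 1.325026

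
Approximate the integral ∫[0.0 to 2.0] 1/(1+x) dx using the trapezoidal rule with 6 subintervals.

f(x) = 1/(1+x)
a = 0.0, b = 2.0, n = 6
h = (b - a)/n = 0.333333

Trapezoidal rule: (h/2)[f(x₀) + 2f(x₁) + 2f(x₂) + ... + f(xₙ)]

x_0 = 0.0000, f(x_0) = 1.000000, coefficient = 1
x_1 = 0.3333, f(x_1) = 0.750000, coefficient = 2
x_2 = 0.6667, f(x_2) = 0.600000, coefficient = 2
x_3 = 1.0000, f(x_3) = 0.500000, coefficient = 2
x_4 = 1.3333, f(x_4) = 0.428571, coefficient = 2
x_5 = 1.6667, f(x_5) = 0.375000, coefficient = 2
x_6 = 2.0000, f(x_6) = 0.333333, coefficient = 1

I ≈ (0.333333/2) × 6.640476 = 1.106746
Exact value: 1.098612
Error: 0.008134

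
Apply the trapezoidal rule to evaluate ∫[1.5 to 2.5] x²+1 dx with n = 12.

f(x) = x²+1
a = 1.5, b = 2.5, n = 12
h = (b - a)/n = 0.083333

Trapezoidal rule: (h/2)[f(x₀) + 2f(x₁) + 2f(x₂) + ... + f(xₙ)]

x_0 = 1.5000, f(x_0) = 3.250000, coefficient = 1
x_1 = 1.5833, f(x_1) = 3.506944, coefficient = 2
x_2 = 1.6667, f(x_2) = 3.777778, coefficient = 2
x_3 = 1.7500, f(x_3) = 4.062500, coefficient = 2
x_4 = 1.8333, f(x_4) = 4.361111, coefficient = 2
x_5 = 1.9167, f(x_5) = 4.673611, coefficient = 2
x_6 = 2.0000, f(x_6) = 5.000000, coefficient = 2
x_7 = 2.0833, f(x_7) = 5.340278, coefficient = 2
x_8 = 2.1667, f(x_8) = 5.694444, coefficient = 2
x_9 = 2.2500, f(x_9) = 6.062500, coefficient = 2
x_10 = 2.3333, f(x_10) = 6.444444, coefficient = 2
x_11 = 2.4167, f(x_11) = 6.840278, coefficient = 2
x_12 = 2.5000, f(x_12) = 7.250000, coefficient = 1

I ≈ (0.083333/2) × 122.027778 = 5.084491
Exact value: 5.083333
Error: 0.001157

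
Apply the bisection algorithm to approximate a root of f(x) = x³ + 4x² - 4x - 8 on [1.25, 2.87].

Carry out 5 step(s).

f(x) = x³ + 4x² - 4x - 8
Initial interval: [1.25, 2.87]

Iteration 1:
  c_1 = (1.250000 + 2.870000)/2 = 2.060000
  f(c_1) = f(2.060000) = 9.476216
  f(a) × f(c) < 0, new interval: [1.250000, 2.060000]
Iteration 2:
  c_2 = (1.250000 + 2.060000)/2 = 1.655000
  f(c_2) = f(1.655000) = 0.869186
  f(a) × f(c) < 0, new interval: [1.250000, 1.655000]
Iteration 3:
  c_3 = (1.250000 + 1.655000)/2 = 1.452500
  f(c_3) = f(1.452500) = -2.306554
  f(a) × f(c) ≥ 0, new interval: [1.452500, 1.655000]
Iteration 4:
  c_4 = (1.452500 + 1.655000)/2 = 1.553750
  f(c_4) = f(1.553750) = -0.807475
  f(a) × f(c) ≥ 0, new interval: [1.553750, 1.655000]
Iteration 5:
  c_5 = (1.553750 + 1.655000)/2 = 1.604375
  f(c_5) = f(1.604375) = 0.008269
  f(a) × f(c) < 0, new interval: [1.553750, 1.604375]

After 5 iteration(s), the approximation is c_5 = 1.604375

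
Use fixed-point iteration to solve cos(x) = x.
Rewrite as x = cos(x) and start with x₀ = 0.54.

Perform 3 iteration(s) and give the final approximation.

Equation: cos(x) = x
Fixed-point form: x = cos(x)
x₀ = 0.54

x_1 = g(0.540000) = 0.857709
x_2 = g(0.857709) = 0.654172
x_3 = g(0.654172) = 0.793552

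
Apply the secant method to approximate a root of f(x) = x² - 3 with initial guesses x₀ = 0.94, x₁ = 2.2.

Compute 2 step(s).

f(x) = x² - 3
x₀ = 0.94, x₁ = 2.2

Secant formula: x_{n+1} = x_n - f(x_n)(x_n - x_{n-1})/(f(x_n) - f(x_{n-1}))

Iteration 1:
  f(0.940000) = -2.116400
  f(2.200000) = 1.840000
  x_2 = 2.200000 - 1.840000×(2.200000 - 0.940000)/(1.840000 - (-2.116400))
       = 1.614013
Iteration 2:
  f(2.200000) = 1.840000
  f(1.614013) = -0.394963
  x_3 = 1.614013 - (-0.394963)×(1.614013 - 2.200000)/(-0.394963 - 1.840000)
       = 1.717568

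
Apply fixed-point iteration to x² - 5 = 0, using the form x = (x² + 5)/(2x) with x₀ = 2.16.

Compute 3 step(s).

Equation: x² - 5 = 0
Fixed-point form: x = (x² + 5)/(2x)
x₀ = 2.16

x_1 = g(2.160000) = 2.237407
x_2 = g(2.237407) = 2.236068
x_3 = g(2.236068) = 2.236068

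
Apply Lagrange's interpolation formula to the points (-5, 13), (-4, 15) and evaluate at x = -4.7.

Lagrange interpolation formula:
P(x) = Σ yᵢ × Lᵢ(x)
where Lᵢ(x) = Π_{j≠i} (x - xⱼ)/(xᵢ - xⱼ)

L_0(-4.7) = (-4.7 - (-4))/(-5 - (-4)) = 0.700000
L_1(-4.7) = (-4.7 - (-5))/(-4 - (-5)) = 0.300000

P(-4.7) = 13×L_0(-4.7) + 15×L_1(-4.7)
P(-4.7) = 13.600000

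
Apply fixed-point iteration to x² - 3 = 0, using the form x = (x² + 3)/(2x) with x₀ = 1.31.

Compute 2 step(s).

Equation: x² - 3 = 0
Fixed-point form: x = (x² + 3)/(2x)
x₀ = 1.31

x_1 = g(1.310000) = 1.800038
x_2 = g(1.800038) = 1.733335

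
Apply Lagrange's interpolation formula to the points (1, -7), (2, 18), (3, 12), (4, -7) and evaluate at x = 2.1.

Lagrange interpolation formula:
P(x) = Σ yᵢ × Lᵢ(x)
where Lᵢ(x) = Π_{j≠i} (x - xⱼ)/(xᵢ - xⱼ)

L_0(2.1) = (2.1 - 2)/(1 - 2) × (2.1 - 3)/(1 - 3) × (2.1 - 4)/(1 - 4) = -0.028500
L_1(2.1) = (2.1 - 1)/(2 - 1) × (2.1 - 3)/(2 - 3) × (2.1 - 4)/(2 - 4) = 0.940500
L_2(2.1) = (2.1 - 1)/(3 - 1) × (2.1 - 2)/(3 - 2) × (2.1 - 4)/(3 - 4) = 0.104500
L_3(2.1) = (2.1 - 1)/(4 - 1) × (2.1 - 2)/(4 - 2) × (2.1 - 3)/(4 - 3) = -0.016500

P(2.1) = (-7)×L_0(2.1) + 18×L_1(2.1) + 12×L_2(2.1) + (-7)×L_3(2.1)
P(2.1) = 18.498000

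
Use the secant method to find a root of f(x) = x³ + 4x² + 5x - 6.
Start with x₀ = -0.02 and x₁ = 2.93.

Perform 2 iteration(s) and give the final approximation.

f(x) = x³ + 4x² + 5x - 6
x₀ = -0.02, x₁ = 2.93

Secant formula: x_{n+1} = x_n - f(x_n)(x_n - x_{n-1})/(f(x_n) - f(x_{n-1}))

Iteration 1:
  f(-0.020000) = -6.098408
  f(2.930000) = 68.143357
  x_2 = 2.930000 - 68.143357×(2.930000 - (-0.020000))/(68.143357 - (-6.098408))
       = 0.222321
Iteration 2:
  f(2.930000) = 68.143357
  f(0.222321) = -4.679703
  x_3 = 0.222321 - (-4.679703)×(0.222321 - 2.930000)/(-4.679703 - 68.143357)
       = 0.396319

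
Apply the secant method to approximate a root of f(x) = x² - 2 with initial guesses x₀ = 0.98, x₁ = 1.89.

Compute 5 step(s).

f(x) = x² - 2
x₀ = 0.98, x₁ = 1.89

Secant formula: x_{n+1} = x_n - f(x_n)(x_n - x_{n-1})/(f(x_n) - f(x_{n-1}))

Iteration 1:
  f(0.980000) = -1.039600
  f(1.890000) = 1.572100
  x_2 = 1.890000 - 1.572100×(1.890000 - 0.980000)/(1.572100 - (-1.039600))
       = 1.342230
Iteration 2:
  f(1.890000) = 1.572100
  f(1.342230) = -0.198419
  x_3 = 1.342230 - (-0.198419)×(1.342230 - 1.890000)/(-0.198419 - 1.572100)
       = 1.403618
Iteration 3:
  f(1.342230) = -0.198419
  f(1.403618) = -0.029858
  x_4 = 1.403618 - (-0.029858)×(1.403618 - 1.342230)/(-0.029858 - (-0.198419))
       = 1.414491
Iteration 4:
  f(1.403618) = -0.029858
  f(1.414491) = 0.000786
  x_5 = 1.414491 - 0.000786×(1.414491 - 1.403618)/(0.000786 - (-0.029858))
       = 1.414213
Iteration 5:
  f(1.414491) = 0.000786
  f(1.414213) = -0.000003
  x_6 = 1.414213 - (-0.000003)×(1.414213 - 1.414491)/(-0.000003 - 0.000786)
       = 1.414214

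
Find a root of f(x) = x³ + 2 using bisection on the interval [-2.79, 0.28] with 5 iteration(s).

f(x) = x³ + 2
Initial interval: [-2.79, 0.28]

Iteration 1:
  c_1 = (-2.790000 + 0.280000)/2 = -1.255000
  f(c_1) = f(-1.255000) = 0.023344
  f(a) × f(c) < 0, new interval: [-2.790000, -1.255000]
Iteration 2:
  c_2 = (-2.790000 + (-1.255000))/2 = -2.022500
  f(c_2) = f(-2.022500) = -6.273049
  f(a) × f(c) ≥ 0, new interval: [-2.022500, -1.255000]
Iteration 3:
  c_3 = (-2.022500 + (-1.255000))/2 = -1.638750
  f(c_3) = f(-1.638750) = -2.400866
  f(a) × f(c) ≥ 0, new interval: [-1.638750, -1.255000]
Iteration 4:
  c_4 = (-1.638750 + (-1.255000))/2 = -1.446875
  f(c_4) = f(-1.446875) = -1.028957
  f(a) × f(c) ≥ 0, new interval: [-1.446875, -1.255000]
Iteration 5:
  c_5 = (-1.446875 + (-1.255000))/2 = -1.350937
  f(c_5) = f(-1.350937) = -0.465504
  f(a) × f(c) ≥ 0, new interval: [-1.350937, -1.255000]

After 5 iteration(s), the approximation is c_5 = -1.350937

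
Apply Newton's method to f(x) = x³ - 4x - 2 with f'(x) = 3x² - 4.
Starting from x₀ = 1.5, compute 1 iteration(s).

f(x) = x³ - 4x - 2
f'(x) = 3x² - 4
x₀ = 1.5

Newton-Raphson formula: x_{n+1} = x_n - f(x_n)/f'(x_n)

Iteration 1:
  f(1.500000) = -4.625000
  f'(1.500000) = 2.750000
  x_1 = 1.500000 - (-4.625000)/2.750000 = 3.181818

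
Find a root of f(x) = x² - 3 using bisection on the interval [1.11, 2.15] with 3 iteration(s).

f(x) = x² - 3
Initial interval: [1.11, 2.15]

Iteration 1:
  c_1 = (1.110000 + 2.150000)/2 = 1.630000
  f(c_1) = f(1.630000) = -0.343100
  f(a) × f(c) ≥ 0, new interval: [1.630000, 2.150000]
Iteration 2:
  c_2 = (1.630000 + 2.150000)/2 = 1.890000
  f(c_2) = f(1.890000) = 0.572100
  f(a) × f(c) < 0, new interval: [1.630000, 1.890000]
Iteration 3:
  c_3 = (1.630000 + 1.890000)/2 = 1.760000
  f(c_3) = f(1.760000) = 0.097600
  f(a) × f(c) < 0, new interval: [1.630000, 1.760000]

After 3 iteration(s), the approximation is c_3 = 1.760000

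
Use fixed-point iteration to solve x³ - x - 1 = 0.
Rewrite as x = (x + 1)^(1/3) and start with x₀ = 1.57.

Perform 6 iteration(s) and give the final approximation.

Equation: x³ - x - 1 = 0
Fixed-point form: x = (x + 1)^(1/3)
x₀ = 1.57

x_1 = g(1.570000) = 1.369760
x_2 = g(1.369760) = 1.333219
x_3 = g(1.333219) = 1.326331
x_4 = g(1.326331) = 1.325024
x_5 = g(1.325024) = 1.324776
x_6 = g(1.324776) = 1.324729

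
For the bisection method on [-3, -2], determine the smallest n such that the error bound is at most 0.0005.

We need (b-a)/2^n ≤ 0.0005
(-2 - (-3))/2^n ≤ 0.0005
1/2^n ≤ 0.0005
2^n ≥ 2000
n ≥ log₂(2000) = 10.97
n ≥ 11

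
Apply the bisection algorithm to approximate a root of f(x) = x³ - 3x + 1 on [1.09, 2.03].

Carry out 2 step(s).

f(x) = x³ - 3x + 1
Initial interval: [1.09, 2.03]

Iteration 1:
  c_1 = (1.090000 + 2.030000)/2 = 1.560000
  f(c_1) = f(1.560000) = 0.116416
  f(a) × f(c) < 0, new interval: [1.090000, 1.560000]
Iteration 2:
  c_2 = (1.090000 + 1.560000)/2 = 1.325000
  f(c_2) = f(1.325000) = -0.648797
  f(a) × f(c) ≥ 0, new interval: [1.325000, 1.560000]

After 2 iteration(s), the approximation is c_2 = 1.325000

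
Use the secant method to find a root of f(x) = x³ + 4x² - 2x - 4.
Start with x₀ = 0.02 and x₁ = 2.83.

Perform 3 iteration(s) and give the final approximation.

f(x) = x³ + 4x² - 2x - 4
x₀ = 0.02, x₁ = 2.83

Secant formula: x_{n+1} = x_n - f(x_n)(x_n - x_{n-1})/(f(x_n) - f(x_{n-1}))

Iteration 1:
  f(0.020000) = -4.038392
  f(2.830000) = 45.040787
  x_2 = 2.830000 - 45.040787×(2.830000 - 0.020000)/(45.040787 - (-4.038392))
       = 0.251216
Iteration 2:
  f(2.830000) = 45.040787
  f(0.251216) = -4.234140
  x_3 = 0.251216 - (-4.234140)×(0.251216 - 2.830000)/(-4.234140 - 45.040787)
       = 0.472808
Iteration 3:
  f(0.251216) = -4.234140
  f(0.472808) = -3.945732
  x_4 = 0.472808 - (-3.945732)×(0.472808 - 0.251216)/(-3.945732 - (-4.234140))
       = 3.504422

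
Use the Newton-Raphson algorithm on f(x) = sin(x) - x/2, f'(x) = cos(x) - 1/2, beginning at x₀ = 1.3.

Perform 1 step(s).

f(x) = sin(x) - x/2
f'(x) = cos(x) - 1/2
x₀ = 1.3

Newton-Raphson formula: x_{n+1} = x_n - f(x_n)/f'(x_n)

Iteration 1:
  f(1.300000) = 0.313558
  f'(1.300000) = -0.232501
  x_1 = 1.300000 - 0.313558/(-0.232501) = 2.648631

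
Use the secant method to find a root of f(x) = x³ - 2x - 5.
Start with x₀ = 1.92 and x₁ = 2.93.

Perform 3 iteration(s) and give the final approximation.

f(x) = x³ - 2x - 5
x₀ = 1.92, x₁ = 2.93

Secant formula: x_{n+1} = x_n - f(x_n)(x_n - x_{n-1})/(f(x_n) - f(x_{n-1}))

Iteration 1:
  f(1.920000) = -1.762112
  f(2.930000) = 14.293757
  x_2 = 2.930000 - 14.293757×(2.930000 - 1.920000)/(14.293757 - (-1.762112))
       = 2.030846
Iteration 2:
  f(2.930000) = 14.293757
  f(2.030846) = -0.685799
  x_3 = 2.030846 - (-0.685799)×(2.030846 - 2.930000)/(-0.685799 - 14.293757)
       = 2.072012
Iteration 3:
  f(2.030846) = -0.685799
  f(2.072012) = -0.248396
  x_4 = 2.072012 - (-0.248396)×(2.072012 - 2.030846)/(-0.248396 - (-0.685799))
       = 2.095389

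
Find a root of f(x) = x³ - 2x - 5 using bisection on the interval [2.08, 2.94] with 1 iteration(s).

f(x) = x³ - 2x - 5
Initial interval: [2.08, 2.94]

Iteration 1:
  c_1 = (2.080000 + 2.940000)/2 = 2.510000
  f(c_1) = f(2.510000) = 5.793251
  f(a) × f(c) < 0, new interval: [2.080000, 2.510000]

After 1 iteration(s), the approximation is c_1 = 2.510000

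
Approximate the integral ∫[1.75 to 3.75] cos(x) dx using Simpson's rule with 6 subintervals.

f(x) = cos(x)
a = 1.75, b = 3.75, n = 6
h = (b - a)/n = 0.333333

Simpson's rule: (h/3)[f(x₀) + 4f(x₁) + 2f(x₂) + ... + f(xₙ)]

x_0 = 1.7500, f(x_0) = -0.178246, coefficient = 1
x_1 = 2.0833, f(x_1) = -0.490390, coefficient = 4
x_2 = 2.4167, f(x_2) = -0.748549, coefficient = 2
x_3 = 2.7500, f(x_3) = -0.924302, coefficient = 4
x_4 = 3.0833, f(x_4) = -0.998303, coefficient = 2
x_5 = 3.4167, f(x_5) = -0.962405, coefficient = 4
x_6 = 3.7500, f(x_6) = -0.820559, coefficient = 1

I ≈ (0.333333/3) × -14.000898 = -1.555655
Exact value: -1.555547
Error: 0.000108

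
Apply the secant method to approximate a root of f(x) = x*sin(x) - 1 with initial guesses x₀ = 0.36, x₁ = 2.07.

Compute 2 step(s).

f(x) = x*sin(x) - 1
x₀ = 0.36, x₁ = 2.07

Secant formula: x_{n+1} = x_n - f(x_n)(x_n - x_{n-1})/(f(x_n) - f(x_{n-1}))

Iteration 1:
  f(0.360000) = -0.873181
  f(2.070000) = 0.817386
  x_2 = 2.070000 - 0.817386×(2.070000 - 0.360000)/(0.817386 - (-0.873181))
       = 1.243219
Iteration 2:
  f(2.070000) = 0.817386
  f(1.243219) = 0.177110
  x_3 = 1.243219 - 0.177110×(1.243219 - 2.070000)/(0.177110 - 0.817386)
       = 1.014519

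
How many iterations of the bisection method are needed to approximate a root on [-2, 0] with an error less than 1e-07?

We need (b-a)/2^n ≤ 1e-07
(0 - (-2))/2^n ≤ 1e-07
2/2^n ≤ 1e-07
2^n ≥ 20000000
n ≥ log₂(20000000) = 24.25
n ≥ 25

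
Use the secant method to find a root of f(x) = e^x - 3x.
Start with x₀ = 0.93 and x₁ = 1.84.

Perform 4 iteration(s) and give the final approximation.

f(x) = e^x - 3x
x₀ = 0.93, x₁ = 1.84

Secant formula: x_{n+1} = x_n - f(x_n)(x_n - x_{n-1})/(f(x_n) - f(x_{n-1}))

Iteration 1:
  f(0.930000) = -0.255491
  f(1.840000) = 0.776538
  x_2 = 1.840000 - 0.776538×(1.840000 - 0.930000)/(0.776538 - (-0.255491))
       = 1.155281
Iteration 2:
  f(1.840000) = 0.776538
  f(1.155281) = -0.290928
  x_3 = 1.155281 - (-0.290928)×(1.155281 - 1.840000)/(-0.290928 - 0.776538)
       = 1.341895
Iteration 3:
  f(1.155281) = -0.290928
  f(1.341895) = -0.199398
  x_4 = 1.341895 - (-0.199398)×(1.341895 - 1.155281)/(-0.199398 - (-0.290928))
       = 1.748433
Iteration 4:
  f(1.341895) = -0.199398
  f(1.748433) = 0.500293
  x_5 = 1.748433 - 0.500293×(1.748433 - 1.341895)/(0.500293 - (-0.199398))
       = 1.457750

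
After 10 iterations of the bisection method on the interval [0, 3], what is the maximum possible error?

Bisection error bound: |error| ≤ (b-a)/2^n
|error| ≤ (3 - 0)/2^10 = 3/2^10
|error| ≤ 0.0029296875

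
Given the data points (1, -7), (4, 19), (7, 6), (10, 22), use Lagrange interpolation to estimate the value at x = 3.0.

Lagrange interpolation formula:
P(x) = Σ yᵢ × Lᵢ(x)
where Lᵢ(x) = Π_{j≠i} (x - xⱼ)/(xᵢ - xⱼ)

L_0(3.0) = (3.0 - 4)/(1 - 4) × (3.0 - 7)/(1 - 7) × (3.0 - 10)/(1 - 10) = 0.172840
L_1(3.0) = (3.0 - 1)/(4 - 1) × (3.0 - 7)/(4 - 7) × (3.0 - 10)/(4 - 10) = 1.037037
L_2(3.0) = (3.0 - 1)/(7 - 1) × (3.0 - 4)/(7 - 4) × (3.0 - 10)/(7 - 10) = -0.259259
L_3(3.0) = (3.0 - 1)/(10 - 1) × (3.0 - 4)/(10 - 4) × (3.0 - 7)/(10 - 7) = 0.049383

P(3.0) = (-7)×L_0(3.0) + 19×L_1(3.0) + 6×L_2(3.0) + 22×L_3(3.0)
P(3.0) = 18.024691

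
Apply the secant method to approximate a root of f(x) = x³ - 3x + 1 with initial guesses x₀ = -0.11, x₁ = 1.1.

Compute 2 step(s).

f(x) = x³ - 3x + 1
x₀ = -0.11, x₁ = 1.1

Secant formula: x_{n+1} = x_n - f(x_n)(x_n - x_{n-1})/(f(x_n) - f(x_{n-1}))

Iteration 1:
  f(-0.110000) = 1.328669
  f(1.100000) = -0.969000
  x_2 = 1.100000 - (-0.969000)×(1.100000 - (-0.110000))/(-0.969000 - 1.328669)
       = 0.589705
Iteration 2:
  f(1.100000) = -0.969000
  f(0.589705) = -0.564043
  x_3 = 0.589705 - (-0.564043)×(0.589705 - 1.100000)/(-0.564043 - (-0.969000))
       = -0.121059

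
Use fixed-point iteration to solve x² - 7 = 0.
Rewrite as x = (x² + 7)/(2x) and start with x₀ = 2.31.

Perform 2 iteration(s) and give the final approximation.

Equation: x² - 7 = 0
Fixed-point form: x = (x² + 7)/(2x)
x₀ = 2.31

x_1 = g(2.310000) = 2.670152
x_2 = g(2.670152) = 2.645863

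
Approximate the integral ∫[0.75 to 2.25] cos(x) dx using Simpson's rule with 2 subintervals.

f(x) = cos(x)
a = 0.75, b = 2.25, n = 2
h = (b - a)/n = 0.750000

Simpson's rule: (h/3)[f(x₀) + 4f(x₁) + 2f(x₂) + ... + f(xₙ)]

x_0 = 0.7500, f(x_0) = 0.731689, coefficient = 1
x_1 = 1.5000, f(x_1) = 0.070737, coefficient = 4
x_2 = 2.2500, f(x_2) = -0.628174, coefficient = 1

I ≈ (0.750000/3) × 0.386464 = 0.096616
Exact value: 0.096434
Error: 0.000182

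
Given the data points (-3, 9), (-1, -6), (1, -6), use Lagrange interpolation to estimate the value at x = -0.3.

Lagrange interpolation formula:
P(x) = Σ yᵢ × Lᵢ(x)
where Lᵢ(x) = Π_{j≠i} (x - xⱼ)/(xᵢ - xⱼ)

L_0(-0.3) = (-0.3 - (-1))/(-3 - (-1)) × (-0.3 - 1)/(-3 - 1) = -0.113750
L_1(-0.3) = (-0.3 - (-3))/(-1 - (-3)) × (-0.3 - 1)/(-1 - 1) = 0.877500
L_2(-0.3) = (-0.3 - (-3))/(1 - (-3)) × (-0.3 - (-1))/(1 - (-1)) = 0.236250

P(-0.3) = 9×L_0(-0.3) + (-6)×L_1(-0.3) + (-6)×L_2(-0.3)
P(-0.3) = -7.706250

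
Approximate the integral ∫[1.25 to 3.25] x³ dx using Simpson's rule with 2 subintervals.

f(x) = x³
a = 1.25, b = 3.25, n = 2
h = (b - a)/n = 1.000000

Simpson's rule: (h/3)[f(x₀) + 4f(x₁) + 2f(x₂) + ... + f(xₙ)]

x_0 = 1.2500, f(x_0) = 1.953125, coefficient = 1
x_1 = 2.2500, f(x_1) = 11.390625, coefficient = 4
x_2 = 3.2500, f(x_2) = 34.328125, coefficient = 1

I ≈ (1.000000/3) × 81.843750 = 27.281250
Exact value: 27.281250
Error: 0.000000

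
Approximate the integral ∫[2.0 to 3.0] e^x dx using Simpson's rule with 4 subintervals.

f(x) = e^x
a = 2.0, b = 3.0, n = 4
h = (b - a)/n = 0.250000

Simpson's rule: (h/3)[f(x₀) + 4f(x₁) + 2f(x₂) + ... + f(xₙ)]

x_0 = 2.0000, f(x_0) = 7.389056, coefficient = 1
x_1 = 2.2500, f(x_1) = 9.487736, coefficient = 4
x_2 = 2.5000, f(x_2) = 12.182494, coefficient = 2
x_3 = 2.7500, f(x_3) = 15.642632, coefficient = 4
x_4 = 3.0000, f(x_4) = 20.085537, coefficient = 1

I ≈ (0.250000/3) × 152.361052 = 12.696754
Exact value: 12.696481
Error: 0.000273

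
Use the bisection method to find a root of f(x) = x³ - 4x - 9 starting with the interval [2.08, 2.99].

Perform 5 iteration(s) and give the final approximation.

f(x) = x³ - 4x - 9
Initial interval: [2.08, 2.99]

Iteration 1:
  c_1 = (2.080000 + 2.990000)/2 = 2.535000
  f(c_1) = f(2.535000) = -2.849520
  f(a) × f(c) ≥ 0, new interval: [2.535000, 2.990000]
Iteration 2:
  c_2 = (2.535000 + 2.990000)/2 = 2.762500
  f(c_2) = f(2.762500) = 1.031760
  f(a) × f(c) < 0, new interval: [2.535000, 2.762500]
Iteration 3:
  c_3 = (2.535000 + 2.762500)/2 = 2.648750
  f(c_3) = f(2.648750) = -1.011697
  f(a) × f(c) ≥ 0, new interval: [2.648750, 2.762500]
Iteration 4:
  c_4 = (2.648750 + 2.762500)/2 = 2.705625
  f(c_4) = f(2.705625) = -0.016225
  f(a) × f(c) ≥ 0, new interval: [2.705625, 2.762500]
Iteration 5:
  c_5 = (2.705625 + 2.762500)/2 = 2.734063
  f(c_5) = f(2.734063) = 0.501134
  f(a) × f(c) < 0, new interval: [2.705625, 2.734063]

After 5 iteration(s), the approximation is c_5 = 2.734063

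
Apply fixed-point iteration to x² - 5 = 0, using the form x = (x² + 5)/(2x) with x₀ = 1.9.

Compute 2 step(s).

Equation: x² - 5 = 0
Fixed-point form: x = (x² + 5)/(2x)
x₀ = 1.9

x_1 = g(1.900000) = 2.265789
x_2 = g(2.265789) = 2.236263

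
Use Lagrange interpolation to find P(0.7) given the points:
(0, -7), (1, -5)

Lagrange interpolation formula:
P(x) = Σ yᵢ × Lᵢ(x)
where Lᵢ(x) = Π_{j≠i} (x - xⱼ)/(xᵢ - xⱼ)

L_0(0.7) = (0.7 - 1)/(0 - 1) = 0.300000
L_1(0.7) = (0.7 - 0)/(1 - 0) = 0.700000

P(0.7) = (-7)×L_0(0.7) + (-5)×L_1(0.7)
P(0.7) = -5.600000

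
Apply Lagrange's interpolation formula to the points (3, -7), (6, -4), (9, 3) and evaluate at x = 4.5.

Lagrange interpolation formula:
P(x) = Σ yᵢ × Lᵢ(x)
where Lᵢ(x) = Π_{j≠i} (x - xⱼ)/(xᵢ - xⱼ)

L_0(4.5) = (4.5 - 6)/(3 - 6) × (4.5 - 9)/(3 - 9) = 0.375000
L_1(4.5) = (4.5 - 3)/(6 - 3) × (4.5 - 9)/(6 - 9) = 0.750000
L_2(4.5) = (4.5 - 3)/(9 - 3) × (4.5 - 6)/(9 - 6) = -0.125000

P(4.5) = (-7)×L_0(4.5) + (-4)×L_1(4.5) + 3×L_2(4.5)
P(4.5) = -6.000000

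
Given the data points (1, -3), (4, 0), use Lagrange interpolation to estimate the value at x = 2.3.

Lagrange interpolation formula:
P(x) = Σ yᵢ × Lᵢ(x)
where Lᵢ(x) = Π_{j≠i} (x - xⱼ)/(xᵢ - xⱼ)

L_0(2.3) = (2.3 - 4)/(1 - 4) = 0.566667
L_1(2.3) = (2.3 - 1)/(4 - 1) = 0.433333

P(2.3) = (-3)×L_0(2.3) + 0×L_1(2.3)
P(2.3) = -1.700000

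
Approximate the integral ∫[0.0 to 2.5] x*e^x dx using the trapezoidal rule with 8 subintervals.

f(x) = x*e^x
a = 0.0, b = 2.5, n = 8
h = (b - a)/n = 0.312500

Trapezoidal rule: (h/2)[f(x₀) + 2f(x₁) + 2f(x₂) + ... + f(xₙ)]

x_0 = 0.0000, f(x_0) = 0.000000, coefficient = 1
x_1 = 0.3125, f(x_1) = 0.427137, coefficient = 2
x_2 = 0.6250, f(x_2) = 1.167654, coefficient = 2
x_3 = 0.9375, f(x_3) = 2.393990, coefficient = 2
x_4 = 1.2500, f(x_4) = 4.362929, coefficient = 2
x_5 = 1.5625, f(x_5) = 7.454271, coefficient = 2
x_6 = 1.8750, f(x_6) = 12.226536, coefficient = 2
x_7 = 2.1875, f(x_7) = 19.496975, coefficient = 2
x_8 = 2.5000, f(x_8) = 30.456235, coefficient = 1

I ≈ (0.312500/2) × 125.515217 = 19.611753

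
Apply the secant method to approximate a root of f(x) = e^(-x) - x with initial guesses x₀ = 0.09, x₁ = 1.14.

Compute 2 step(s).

f(x) = e^(-x) - x
x₀ = 0.09, x₁ = 1.14

Secant formula: x_{n+1} = x_n - f(x_n)(x_n - x_{n-1})/(f(x_n) - f(x_{n-1}))

Iteration 1:
  f(0.090000) = 0.823931
  f(1.140000) = -0.820181
  x_2 = 1.140000 - (-0.820181)×(1.140000 - 0.090000)/(-0.820181 - 0.823931)
       = 0.616198
Iteration 2:
  f(1.140000) = -0.820181
  f(0.616198) = -0.076204
  x_3 = 0.616198 - (-0.076204)×(0.616198 - 1.140000)/(-0.076204 - (-0.820181))
       = 0.562546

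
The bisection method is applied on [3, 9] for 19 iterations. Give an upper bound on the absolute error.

Bisection error bound: |error| ≤ (b-a)/2^n
|error| ≤ (9 - 3)/2^19 = 6/2^19
|error| ≤ 0.0000114441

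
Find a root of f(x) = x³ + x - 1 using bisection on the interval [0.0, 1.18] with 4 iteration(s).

f(x) = x³ + x - 1
Initial interval: [0.0, 1.18]

Iteration 1:
  c_1 = (0.000000 + 1.180000)/2 = 0.590000
  f(c_1) = f(0.590000) = -0.204621
  f(a) × f(c) ≥ 0, new interval: [0.590000, 1.180000]
Iteration 2:
  c_2 = (0.590000 + 1.180000)/2 = 0.885000
  f(c_2) = f(0.885000) = 0.578154
  f(a) × f(c) < 0, new interval: [0.590000, 0.885000]
Iteration 3:
  c_3 = (0.590000 + 0.885000)/2 = 0.737500
  f(c_3) = f(0.737500) = 0.138631
  f(a) × f(c) < 0, new interval: [0.590000, 0.737500]
Iteration 4:
  c_4 = (0.590000 + 0.737500)/2 = 0.663750
  f(c_4) = f(0.663750) = -0.043826
  f(a) × f(c) ≥ 0, new interval: [0.663750, 0.737500]

After 4 iteration(s), the approximation is c_4 = 0.663750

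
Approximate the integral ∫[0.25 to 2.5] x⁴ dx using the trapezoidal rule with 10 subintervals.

f(x) = x⁴
a = 0.25, b = 2.5, n = 10
h = (b - a)/n = 0.225000

Trapezoidal rule: (h/2)[f(x₀) + 2f(x₁) + 2f(x₂) + ... + f(xₙ)]

x_0 = 0.2500, f(x_0) = 0.003906, coefficient = 1
x_1 = 0.4750, f(x_1) = 0.050907, coefficient = 2
x_2 = 0.7000, f(x_2) = 0.240100, coefficient = 2
x_3 = 0.9250, f(x_3) = 0.732094, coefficient = 2
x_4 = 1.1500, f(x_4) = 1.749006, coefficient = 2
x_5 = 1.3750, f(x_5) = 3.574463, coefficient = 2
x_6 = 1.6000, f(x_6) = 6.553600, coefficient = 2
x_7 = 1.8250, f(x_7) = 11.093063, coefficient = 2
x_8 = 2.0500, f(x_8) = 17.661006, coefficient = 2
x_9 = 2.2750, f(x_9) = 26.787094, coefficient = 2
x_10 = 2.5000, f(x_10) = 39.062500, coefficient = 1

I ≈ (0.225000/2) × 175.949073 = 19.794271
Exact value: 19.531055
Error: 0.263216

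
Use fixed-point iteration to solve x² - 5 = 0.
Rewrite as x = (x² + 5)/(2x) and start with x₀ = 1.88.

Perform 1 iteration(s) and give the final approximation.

Equation: x² - 5 = 0
Fixed-point form: x = (x² + 5)/(2x)
x₀ = 1.88

x_1 = g(1.880000) = 2.269787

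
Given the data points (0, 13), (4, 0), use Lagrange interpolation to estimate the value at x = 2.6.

Lagrange interpolation formula:
P(x) = Σ yᵢ × Lᵢ(x)
where Lᵢ(x) = Π_{j≠i} (x - xⱼ)/(xᵢ - xⱼ)

L_0(2.6) = (2.6 - 4)/(0 - 4) = 0.350000
L_1(2.6) = (2.6 - 0)/(4 - 0) = 0.650000

P(2.6) = 13×L_0(2.6) + 0×L_1(2.6)
P(2.6) = 4.550000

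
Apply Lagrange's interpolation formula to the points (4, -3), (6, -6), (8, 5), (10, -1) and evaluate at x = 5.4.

Lagrange interpolation formula:
P(x) = Σ yᵢ × Lᵢ(x)
where Lᵢ(x) = Π_{j≠i} (x - xⱼ)/(xᵢ - xⱼ)

L_0(5.4) = (5.4 - 6)/(4 - 6) × (5.4 - 8)/(4 - 8) × (5.4 - 10)/(4 - 10) = 0.149500
L_1(5.4) = (5.4 - 4)/(6 - 4) × (5.4 - 8)/(6 - 8) × (5.4 - 10)/(6 - 10) = 1.046500
L_2(5.4) = (5.4 - 4)/(8 - 4) × (5.4 - 6)/(8 - 6) × (5.4 - 10)/(8 - 10) = -0.241500
L_3(5.4) = (5.4 - 4)/(10 - 4) × (5.4 - 6)/(10 - 6) × (5.4 - 8)/(10 - 8) = 0.045500

P(5.4) = (-3)×L_0(5.4) + (-6)×L_1(5.4) + 5×L_2(5.4) + (-1)×L_3(5.4)
P(5.4) = -7.980500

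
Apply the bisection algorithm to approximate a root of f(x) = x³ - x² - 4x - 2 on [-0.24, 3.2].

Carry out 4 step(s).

f(x) = x³ - x² - 4x - 2
Initial interval: [-0.24, 3.2]

Iteration 1:
  c_1 = (-0.240000 + 3.200000)/2 = 1.480000
  f(c_1) = f(1.480000) = -6.868608
  f(a) × f(c) ≥ 0, new interval: [1.480000, 3.200000]
Iteration 2:
  c_2 = (1.480000 + 3.200000)/2 = 2.340000
  f(c_2) = f(2.340000) = -4.022696
  f(a) × f(c) ≥ 0, new interval: [2.340000, 3.200000]
Iteration 3:
  c_3 = (2.340000 + 3.200000)/2 = 2.770000
  f(c_3) = f(2.770000) = 0.501033
  f(a) × f(c) < 0, new interval: [2.340000, 2.770000]
Iteration 4:
  c_4 = (2.340000 + 2.770000)/2 = 2.555000
  f(c_4) = f(2.555000) = -2.068921
  f(a) × f(c) ≥ 0, new interval: [2.555000, 2.770000]

After 4 iteration(s), the approximation is c_4 = 2.555000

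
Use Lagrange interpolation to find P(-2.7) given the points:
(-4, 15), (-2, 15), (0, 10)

Lagrange interpolation formula:
P(x) = Σ yᵢ × Lᵢ(x)
where Lᵢ(x) = Π_{j≠i} (x - xⱼ)/(xᵢ - xⱼ)

L_0(-2.7) = (-2.7 - (-2))/(-4 - (-2)) × (-2.7 - 0)/(-4 - 0) = 0.236250
L_1(-2.7) = (-2.7 - (-4))/(-2 - (-4)) × (-2.7 - 0)/(-2 - 0) = 0.877500
L_2(-2.7) = (-2.7 - (-4))/(0 - (-4)) × (-2.7 - (-2))/(0 - (-2)) = -0.113750

P(-2.7) = 15×L_0(-2.7) + 15×L_1(-2.7) + 10×L_2(-2.7)
P(-2.7) = 15.568750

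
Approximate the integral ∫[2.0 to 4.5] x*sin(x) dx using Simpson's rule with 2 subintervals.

f(x) = x*sin(x)
a = 2.0, b = 4.5, n = 2
h = (b - a)/n = 1.250000

Simpson's rule: (h/3)[f(x₀) + 4f(x₁) + 2f(x₂) + ... + f(xₙ)]

x_0 = 2.0000, f(x_0) = 1.818595, coefficient = 1
x_1 = 3.2500, f(x_1) = -0.351634, coefficient = 4
x_2 = 4.5000, f(x_2) = -4.398886, coefficient = 1

I ≈ (1.250000/3) × -3.986827 = -1.661178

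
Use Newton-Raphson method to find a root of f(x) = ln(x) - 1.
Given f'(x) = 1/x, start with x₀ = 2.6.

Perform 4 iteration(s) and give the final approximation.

f(x) = ln(x) - 1
f'(x) = 1/x
x₀ = 2.6

Newton-Raphson formula: x_{n+1} = x_n - f(x_n)/f'(x_n)

Iteration 1:
  f(2.600000) = -0.044489
  f'(2.600000) = 0.384615
  x_1 = 2.600000 - (-0.044489)/0.384615 = 2.715670
Iteration 2:
  f(2.715670) = -0.000961
  f'(2.715670) = 0.368233
  x_2 = 2.715670 - (-0.000961)/0.368233 = 2.718281
Iteration 3:
  f(2.718281) = 0.000000
  f'(2.718281) = 0.367880
  x_3 = 2.718281 - 0.000000/0.367880 = 2.718282
Iteration 4:
  f(2.718282) = 0.000000
  f'(2.718282) = 0.367879
  x_4 = 2.718282 - 0.000000/0.367879 = 2.718282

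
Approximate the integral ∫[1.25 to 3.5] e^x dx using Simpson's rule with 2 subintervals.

f(x) = e^x
a = 1.25, b = 3.5, n = 2
h = (b - a)/n = 1.125000

Simpson's rule: (h/3)[f(x₀) + 4f(x₁) + 2f(x₂) + ... + f(xₙ)]

x_0 = 1.2500, f(x_0) = 3.490343, coefficient = 1
x_1 = 2.3750, f(x_1) = 10.751013, coefficient = 4
x_2 = 3.5000, f(x_2) = 33.115452, coefficient = 1

I ≈ (1.125000/3) × 79.609848 = 29.853693
Exact value: 29.625109
Error: 0.228584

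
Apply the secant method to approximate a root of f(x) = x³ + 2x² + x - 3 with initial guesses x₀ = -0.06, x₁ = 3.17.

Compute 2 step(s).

f(x) = x³ + 2x² + x - 3
x₀ = -0.06, x₁ = 3.17

Secant formula: x_{n+1} = x_n - f(x_n)(x_n - x_{n-1})/(f(x_n) - f(x_{n-1}))

Iteration 1:
  f(-0.060000) = -3.053016
  f(3.170000) = 52.122813
  x_2 = 3.170000 - 52.122813×(3.170000 - (-0.060000))/(52.122813 - (-3.053016))
       = 0.118724
Iteration 2:
  f(3.170000) = 52.122813
  f(0.118724) = -2.851412
  x_3 = 0.118724 - (-2.851412)×(0.118724 - 3.170000)/(-2.851412 - 52.122813)
       = 0.276988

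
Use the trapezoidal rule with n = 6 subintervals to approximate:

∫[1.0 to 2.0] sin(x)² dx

f(x) = sin(x)²
a = 1.0, b = 2.0, n = 6
h = (b - a)/n = 0.166667

Trapezoidal rule: (h/2)[f(x₀) + 2f(x₁) + 2f(x₂) + ... + f(xₙ)]

x_0 = 1.0000, f(x_0) = 0.708073, coefficient = 1
x_1 = 1.1667, f(x_1) = 0.845379, coefficient = 2
x_2 = 1.3333, f(x_2) = 0.944663, coefficient = 2
x_3 = 1.5000, f(x_3) = 0.994996, coefficient = 2
x_4 = 1.6667, f(x_4) = 0.990837, coefficient = 2
x_5 = 1.8333, f(x_5) = 0.932643, coefficient = 2
x_6 = 2.0000, f(x_6) = 0.826822, coefficient = 1

I ≈ (0.166667/2) × 10.951933 = 0.912661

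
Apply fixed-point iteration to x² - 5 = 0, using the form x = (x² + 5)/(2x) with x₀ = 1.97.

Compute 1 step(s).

Equation: x² - 5 = 0
Fixed-point form: x = (x² + 5)/(2x)
x₀ = 1.97

x_1 = g(1.970000) = 2.254036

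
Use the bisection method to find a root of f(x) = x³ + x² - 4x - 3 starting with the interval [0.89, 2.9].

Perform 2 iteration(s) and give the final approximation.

f(x) = x³ + x² - 4x - 3
Initial interval: [0.89, 2.9]

Iteration 1:
  c_1 = (0.890000 + 2.900000)/2 = 1.895000
  f(c_1) = f(1.895000) = -0.183983
  f(a) × f(c) ≥ 0, new interval: [1.895000, 2.900000]
Iteration 2:
  c_2 = (1.895000 + 2.900000)/2 = 2.397500
  f(c_2) = f(2.397500) = 6.938851
  f(a) × f(c) < 0, new interval: [1.895000, 2.397500]

After 2 iteration(s), the approximation is c_2 = 2.397500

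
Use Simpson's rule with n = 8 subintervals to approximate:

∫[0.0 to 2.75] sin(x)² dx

f(x) = sin(x)²
a = 0.0, b = 2.75, n = 8
h = (b - a)/n = 0.343750

Simpson's rule: (h/3)[f(x₀) + 4f(x₁) + 2f(x₂) + ... + f(xₙ)]

x_0 = 0.0000, f(x_0) = 0.000000, coefficient = 1
x_1 = 0.3438, f(x_1) = 0.113583, coefficient = 4
x_2 = 0.6875, f(x_2) = 0.402726, coefficient = 2
x_3 = 1.0312, f(x_3) = 0.736064, coefficient = 4
x_4 = 1.3750, f(x_4) = 0.962151, coefficient = 2
x_5 = 1.7188, f(x_5) = 0.978269, coefficient = 4
x_6 = 2.0625, f(x_6) = 0.777095, coefficient = 2
x_7 = 2.4062, f(x_7) = 0.450028, coefficient = 4
x_8 = 2.7500, f(x_8) = 0.145665, coefficient = 1

I ≈ (0.343750/3) × 13.541384 = 1.551617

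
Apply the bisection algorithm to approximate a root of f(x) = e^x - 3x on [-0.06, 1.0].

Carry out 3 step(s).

f(x) = e^x - 3x
Initial interval: [-0.06, 1.0]

Iteration 1:
  c_1 = (-0.060000 + 1.000000)/2 = 0.470000
  f(c_1) = f(0.470000) = 0.189994
  f(a) × f(c) ≥ 0, new interval: [0.470000, 1.000000]
Iteration 2:
  c_2 = (0.470000 + 1.000000)/2 = 0.735000
  f(c_2) = f(0.735000) = -0.119518
  f(a) × f(c) < 0, new interval: [0.470000, 0.735000]
Iteration 3:
  c_3 = (0.470000 + 0.735000)/2 = 0.602500
  f(c_3) = f(0.602500) = 0.019180
  f(a) × f(c) ≥ 0, new interval: [0.602500, 0.735000]

After 3 iteration(s), the approximation is c_3 = 0.602500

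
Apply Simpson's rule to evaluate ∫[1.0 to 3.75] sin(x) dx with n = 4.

f(x) = sin(x)
a = 1.0, b = 3.75, n = 4
h = (b - a)/n = 0.687500

Simpson's rule: (h/3)[f(x₀) + 4f(x₁) + 2f(x₂) + ... + f(xₙ)]

x_0 = 1.0000, f(x_0) = 0.841471, coefficient = 1
x_1 = 1.6875, f(x_1) = 0.993198, coefficient = 4
x_2 = 2.3750, f(x_2) = 0.693685, coefficient = 2
x_3 = 3.0625, f(x_3) = 0.079010, coefficient = 4
x_4 = 3.7500, f(x_4) = -0.571561, coefficient = 1

I ≈ (0.687500/3) × 5.946112 = 1.362651
Exact value: 1.360862
Error: 0.001789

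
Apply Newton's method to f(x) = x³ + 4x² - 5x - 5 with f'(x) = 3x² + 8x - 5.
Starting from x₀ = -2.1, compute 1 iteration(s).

f(x) = x³ + 4x² - 5x - 5
f'(x) = 3x² + 8x - 5
x₀ = -2.1

Newton-Raphson formula: x_{n+1} = x_n - f(x_n)/f'(x_n)

Iteration 1:
  f(-2.100000) = 13.879000
  f'(-2.100000) = -8.570000
  x_1 = -2.100000 - 13.879000/(-8.570000) = -0.480513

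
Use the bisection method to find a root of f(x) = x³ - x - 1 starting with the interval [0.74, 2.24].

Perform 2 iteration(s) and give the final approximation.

f(x) = x³ - x - 1
Initial interval: [0.74, 2.24]

Iteration 1:
  c_1 = (0.740000 + 2.240000)/2 = 1.490000
  f(c_1) = f(1.490000) = 0.817949
  f(a) × f(c) < 0, new interval: [0.740000, 1.490000]
Iteration 2:
  c_2 = (0.740000 + 1.490000)/2 = 1.115000
  f(c_2) = f(1.115000) = -0.728804
  f(a) × f(c) ≥ 0, new interval: [1.115000, 1.490000]

After 2 iteration(s), the approximation is c_2 = 1.115000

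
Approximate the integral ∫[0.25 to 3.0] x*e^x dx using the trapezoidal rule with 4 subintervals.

f(x) = x*e^x
a = 0.25, b = 3.0, n = 4
h = (b - a)/n = 0.687500

Trapezoidal rule: (h/2)[f(x₀) + 2f(x₁) + 2f(x₂) + ... + f(xₙ)]

x_0 = 0.2500, f(x_0) = 0.321006, coefficient = 1
x_1 = 0.9375, f(x_1) = 2.393990, coefficient = 2
x_2 = 1.6250, f(x_2) = 8.252431, coefficient = 2
x_3 = 2.3125, f(x_3) = 23.355423, coefficient = 2
x_4 = 3.0000, f(x_4) = 60.256611, coefficient = 1

I ≈ (0.687500/2) × 128.581305 = 44.199823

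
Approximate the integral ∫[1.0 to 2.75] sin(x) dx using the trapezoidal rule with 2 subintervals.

f(x) = sin(x)
a = 1.0, b = 2.75, n = 2
h = (b - a)/n = 0.875000

Trapezoidal rule: (h/2)[f(x₀) + 2f(x₁) + 2f(x₂) + ... + f(xₙ)]

x_0 = 1.0000, f(x_0) = 0.841471, coefficient = 1
x_1 = 1.8750, f(x_1) = 0.954086, coefficient = 2
x_2 = 2.7500, f(x_2) = 0.381661, coefficient = 1

I ≈ (0.875000/2) × 3.131304 = 1.369945
Exact value: 1.464605
Error: 0.094659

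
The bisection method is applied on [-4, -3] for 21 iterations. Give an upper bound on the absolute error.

Bisection error bound: |error| ≤ (b-a)/2^n
|error| ≤ (-3 - (-4))/2^21 = 1/2^21
|error| ≤ 0.0000004768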